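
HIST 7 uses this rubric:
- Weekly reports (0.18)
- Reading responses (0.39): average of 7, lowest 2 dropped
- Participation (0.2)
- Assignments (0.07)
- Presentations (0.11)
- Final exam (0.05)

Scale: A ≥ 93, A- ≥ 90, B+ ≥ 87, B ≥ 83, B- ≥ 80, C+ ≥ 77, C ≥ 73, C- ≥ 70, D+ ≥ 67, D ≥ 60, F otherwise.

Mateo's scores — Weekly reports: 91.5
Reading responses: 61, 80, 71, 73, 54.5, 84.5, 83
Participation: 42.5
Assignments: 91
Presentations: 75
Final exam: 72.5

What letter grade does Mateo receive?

C

Reading responses: drop 54.5, 61 → average of remaining 5 = 391.5/5 = 78.3
Weighted total:
  Weekly reports 91.5 × 0.18 = 16.47
  Reading responses 78.3 × 0.39 = 30.537
  Participation 42.5 × 0.2 = 8.5
  Assignments 91 × 0.07 = 6.37
  Presentations 75 × 0.11 = 8.25
  Final exam 72.5 × 0.05 = 3.625
Sum = 73.752
73.752 is ≥ 73 and < 77 → C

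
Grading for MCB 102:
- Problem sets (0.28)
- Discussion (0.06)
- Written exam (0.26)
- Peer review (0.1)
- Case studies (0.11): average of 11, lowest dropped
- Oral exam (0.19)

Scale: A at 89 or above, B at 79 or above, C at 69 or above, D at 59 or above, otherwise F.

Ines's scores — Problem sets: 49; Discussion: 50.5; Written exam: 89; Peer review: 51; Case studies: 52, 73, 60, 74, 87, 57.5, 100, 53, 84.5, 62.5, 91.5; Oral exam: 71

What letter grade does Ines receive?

D

Case studies: drop 52 → average of remaining 10 = 743/10 = 74.3
Weighted total:
  Problem sets 49 × 0.28 = 13.72
  Discussion 50.5 × 0.06 = 3.03
  Written exam 89 × 0.26 = 23.14
  Peer review 51 × 0.1 = 5.1
  Case studies 74.3 × 0.11 = 8.173
  Oral exam 71 × 0.19 = 13.49
Sum = 66.653
66.653 is ≥ 59 and < 69 → D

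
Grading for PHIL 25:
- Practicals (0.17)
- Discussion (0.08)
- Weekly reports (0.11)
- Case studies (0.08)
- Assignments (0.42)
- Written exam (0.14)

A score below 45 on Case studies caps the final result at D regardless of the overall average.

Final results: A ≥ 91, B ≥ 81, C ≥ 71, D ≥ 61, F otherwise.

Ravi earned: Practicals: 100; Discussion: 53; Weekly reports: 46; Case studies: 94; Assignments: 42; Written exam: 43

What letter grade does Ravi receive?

F

Case studies score 94 ≥ 45: minimum met.
Weighted total:
  Practicals 100 × 0.17 = 17
  Discussion 53 × 0.08 = 4.24
  Weekly reports 46 × 0.11 = 5.06
  Case studies 94 × 0.08 = 7.52
  Assignments 42 × 0.42 = 17.64
  Written exam 43 × 0.14 = 6.02
Sum = 57.48
57.48 < 61 → F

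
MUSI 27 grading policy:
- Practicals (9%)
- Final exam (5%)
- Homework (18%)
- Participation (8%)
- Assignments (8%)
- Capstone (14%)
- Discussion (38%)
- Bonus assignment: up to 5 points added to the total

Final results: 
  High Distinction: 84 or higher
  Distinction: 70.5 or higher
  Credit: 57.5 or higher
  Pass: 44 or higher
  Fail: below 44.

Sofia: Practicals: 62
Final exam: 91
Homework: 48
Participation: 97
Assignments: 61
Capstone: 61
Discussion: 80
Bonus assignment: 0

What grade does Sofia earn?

Weighted total:
  Practicals 62 × 0.09 = 5.58
  Final exam 91 × 0.05 = 4.55
  Homework 48 × 0.18 = 8.64
  Participation 97 × 0.08 = 7.76
  Assignments 61 × 0.08 = 4.88
  Capstone 61 × 0.14 = 8.54
  Discussion 80 × 0.38 = 30.4
Sum = 70.35
Bonus assignment: 70.35 + 0 = 70.35
70.35 is ≥ 57.5 and < 70.5 → Credit

Credit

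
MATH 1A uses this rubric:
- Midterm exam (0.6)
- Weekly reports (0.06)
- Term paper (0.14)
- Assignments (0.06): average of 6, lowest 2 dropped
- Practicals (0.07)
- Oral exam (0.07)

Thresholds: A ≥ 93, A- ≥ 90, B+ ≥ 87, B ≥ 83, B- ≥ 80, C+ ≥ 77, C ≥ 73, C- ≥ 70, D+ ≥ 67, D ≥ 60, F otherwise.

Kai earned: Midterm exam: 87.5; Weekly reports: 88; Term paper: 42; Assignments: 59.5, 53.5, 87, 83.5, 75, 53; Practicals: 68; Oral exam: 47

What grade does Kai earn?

Assignments: drop 53, 53.5 → average of remaining 4 = 305/4 = 76.25
Weighted total:
  Midterm exam 87.5 × 0.6 = 52.5
  Weekly reports 88 × 0.06 = 5.28
  Term paper 42 × 0.14 = 5.88
  Assignments 76.25 × 0.06 = 4.575
  Practicals 68 × 0.07 = 4.76
  Oral exam 47 × 0.07 = 3.29
Sum = 76.285
76.285 is ≥ 73 and < 77 → C

C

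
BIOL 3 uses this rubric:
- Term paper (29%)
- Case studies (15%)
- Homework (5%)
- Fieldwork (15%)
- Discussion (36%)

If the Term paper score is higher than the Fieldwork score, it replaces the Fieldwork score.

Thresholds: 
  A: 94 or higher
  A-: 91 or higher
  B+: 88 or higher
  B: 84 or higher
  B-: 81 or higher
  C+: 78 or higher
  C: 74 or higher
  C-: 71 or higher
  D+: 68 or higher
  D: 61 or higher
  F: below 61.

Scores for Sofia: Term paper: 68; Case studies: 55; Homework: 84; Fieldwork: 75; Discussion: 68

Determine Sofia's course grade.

D

Term paper (68) ≤ Fieldwork (75), so Fieldwork stays at 75.
Weighted total:
  Term paper 68 × 0.29 = 19.72
  Case studies 55 × 0.15 = 8.25
  Homework 84 × 0.05 = 4.2
  Fieldwork 75 × 0.15 = 11.25
  Discussion 68 × 0.36 = 24.48
Sum = 67.9
67.9 is ≥ 61 and < 68 → D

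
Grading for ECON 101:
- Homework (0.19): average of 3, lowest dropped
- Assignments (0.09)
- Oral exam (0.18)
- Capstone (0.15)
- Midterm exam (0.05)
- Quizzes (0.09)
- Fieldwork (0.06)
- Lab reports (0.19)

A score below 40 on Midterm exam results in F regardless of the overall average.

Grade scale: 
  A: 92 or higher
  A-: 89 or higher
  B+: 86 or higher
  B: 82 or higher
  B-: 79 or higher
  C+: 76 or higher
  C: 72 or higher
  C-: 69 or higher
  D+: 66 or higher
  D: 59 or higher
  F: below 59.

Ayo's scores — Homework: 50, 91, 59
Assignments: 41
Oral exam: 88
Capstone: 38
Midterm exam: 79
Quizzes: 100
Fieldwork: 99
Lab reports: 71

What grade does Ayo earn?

C-

Homework: drop 50 → average of remaining 2 = 150/2 = 75
Midterm exam score 79 ≥ 40: minimum met.
Weighted total:
  Homework 75 × 0.19 = 14.25
  Assignments 41 × 0.09 = 3.69
  Oral exam 88 × 0.18 = 15.84
  Capstone 38 × 0.15 = 5.7
  Midterm exam 79 × 0.05 = 3.95
  Quizzes 100 × 0.09 = 9
  Fieldwork 99 × 0.06 = 5.94
  Lab reports 71 × 0.19 = 13.49
Sum = 71.86
71.86 is ≥ 69 and < 72 → C-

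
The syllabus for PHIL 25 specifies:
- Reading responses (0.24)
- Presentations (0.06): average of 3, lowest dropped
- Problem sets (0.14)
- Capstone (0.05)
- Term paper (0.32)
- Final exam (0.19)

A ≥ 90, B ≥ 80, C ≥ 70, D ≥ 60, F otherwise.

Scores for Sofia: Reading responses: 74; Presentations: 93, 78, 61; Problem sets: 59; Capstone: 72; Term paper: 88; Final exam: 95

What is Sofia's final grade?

B

Presentations: drop 61 → average of remaining 2 = 171/2 = 85.5
Weighted total:
  Reading responses 74 × 0.24 = 17.76
  Presentations 85.5 × 0.06 = 5.13
  Problem sets 59 × 0.14 = 8.26
  Capstone 72 × 0.05 = 3.6
  Term paper 88 × 0.32 = 28.16
  Final exam 95 × 0.19 = 18.05
Sum = 80.96
80.96 is ≥ 80 and < 90 → B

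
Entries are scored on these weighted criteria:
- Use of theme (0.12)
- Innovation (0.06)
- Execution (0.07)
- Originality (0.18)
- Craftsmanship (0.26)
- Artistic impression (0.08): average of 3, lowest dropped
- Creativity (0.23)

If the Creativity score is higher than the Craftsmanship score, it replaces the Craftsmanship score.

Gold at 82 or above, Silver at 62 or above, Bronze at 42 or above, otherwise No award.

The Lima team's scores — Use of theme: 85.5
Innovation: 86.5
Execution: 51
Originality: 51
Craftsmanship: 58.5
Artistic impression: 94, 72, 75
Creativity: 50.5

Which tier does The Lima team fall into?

Artistic impression: drop 72 → average of remaining 2 = 169/2 = 84.5
Creativity (50.5) ≤ Craftsmanship (58.5), so Craftsmanship stays at 58.5.
Weighted total:
  Use of theme 85.5 × 0.12 = 10.26
  Innovation 86.5 × 0.06 = 5.19
  Execution 51 × 0.07 = 3.57
  Originality 51 × 0.18 = 9.18
  Craftsmanship 58.5 × 0.26 = 15.21
  Artistic impression 84.5 × 0.08 = 6.76
  Creativity 50.5 × 0.23 = 11.615
Sum = 61.785
61.785 is ≥ 42 and < 62 → Bronze

Bronze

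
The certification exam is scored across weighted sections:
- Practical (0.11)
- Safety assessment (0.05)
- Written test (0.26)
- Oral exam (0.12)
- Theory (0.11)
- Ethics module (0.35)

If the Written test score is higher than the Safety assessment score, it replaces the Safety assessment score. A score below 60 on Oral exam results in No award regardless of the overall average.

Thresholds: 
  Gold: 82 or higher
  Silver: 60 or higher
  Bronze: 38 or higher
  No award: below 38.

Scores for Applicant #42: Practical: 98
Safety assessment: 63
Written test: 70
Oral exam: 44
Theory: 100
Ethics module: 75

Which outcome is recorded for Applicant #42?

Written test (70) > Safety assessment (63), so Safety assessment counts as 70.
Oral exam score 44 < 60: minimum not met.
Weighted total:
  Practical 98 × 0.11 = 10.78
  Safety assessment 70 × 0.05 = 3.5
  Written test 70 × 0.26 = 18.2
  Oral exam 44 × 0.12 = 5.28
  Theory 100 × 0.11 = 11
  Ethics module 75 × 0.35 = 26.25
Sum = 75.01
Because the Oral exam minimum was not met, the result is No award.

No award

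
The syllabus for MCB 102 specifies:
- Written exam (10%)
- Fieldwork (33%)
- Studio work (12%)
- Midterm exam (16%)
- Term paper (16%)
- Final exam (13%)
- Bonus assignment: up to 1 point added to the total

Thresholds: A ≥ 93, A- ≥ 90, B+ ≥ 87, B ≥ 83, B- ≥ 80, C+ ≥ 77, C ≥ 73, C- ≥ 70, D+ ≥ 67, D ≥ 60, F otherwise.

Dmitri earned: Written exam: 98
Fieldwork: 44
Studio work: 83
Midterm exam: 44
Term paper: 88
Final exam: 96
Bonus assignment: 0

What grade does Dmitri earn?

D+

Weighted total:
  Written exam 98 × 0.1 = 9.8
  Fieldwork 44 × 0.33 = 14.52
  Studio work 83 × 0.12 = 9.96
  Midterm exam 44 × 0.16 = 7.04
  Term paper 88 × 0.16 = 14.08
  Final exam 96 × 0.13 = 12.48
Sum = 67.88
Bonus assignment: 67.88 + 0 = 67.88
67.88 is ≥ 67 and < 70 → D+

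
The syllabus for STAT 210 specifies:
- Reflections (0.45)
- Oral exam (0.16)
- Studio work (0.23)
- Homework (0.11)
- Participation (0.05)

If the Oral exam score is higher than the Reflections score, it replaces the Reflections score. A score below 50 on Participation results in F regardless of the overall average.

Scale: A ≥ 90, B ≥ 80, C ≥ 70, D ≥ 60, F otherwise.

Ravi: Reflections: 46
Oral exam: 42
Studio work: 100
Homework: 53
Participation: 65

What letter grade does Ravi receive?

F

Oral exam (42) ≤ Reflections (46), so Reflections stays at 46.
Participation score 65 ≥ 50: minimum met.
Weighted total:
  Reflections 46 × 0.45 = 20.7
  Oral exam 42 × 0.16 = 6.72
  Studio work 100 × 0.23 = 23
  Homework 53 × 0.11 = 5.83
  Participation 65 × 0.05 = 3.25
Sum = 59.5
59.5 < 60 → F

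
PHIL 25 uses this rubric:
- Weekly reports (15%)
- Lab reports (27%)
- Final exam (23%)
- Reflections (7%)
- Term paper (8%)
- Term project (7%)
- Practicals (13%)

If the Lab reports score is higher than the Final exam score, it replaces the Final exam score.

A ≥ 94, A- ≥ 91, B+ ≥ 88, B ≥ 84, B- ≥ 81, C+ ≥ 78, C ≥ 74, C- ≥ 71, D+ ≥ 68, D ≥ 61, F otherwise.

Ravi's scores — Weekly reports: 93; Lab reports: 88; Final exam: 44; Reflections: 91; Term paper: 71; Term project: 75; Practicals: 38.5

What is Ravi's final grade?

C+

Lab reports (88) > Final exam (44), so Final exam counts as 88.
Weighted total:
  Weekly reports 93 × 0.15 = 13.95
  Lab reports 88 × 0.27 = 23.76
  Final exam 88 × 0.23 = 20.24
  Reflections 91 × 0.07 = 6.37
  Term paper 71 × 0.08 = 5.68
  Term project 75 × 0.07 = 5.25
  Practicals 38.5 × 0.13 = 5.005
Sum = 80.255
80.255 is ≥ 78 and < 81 → C+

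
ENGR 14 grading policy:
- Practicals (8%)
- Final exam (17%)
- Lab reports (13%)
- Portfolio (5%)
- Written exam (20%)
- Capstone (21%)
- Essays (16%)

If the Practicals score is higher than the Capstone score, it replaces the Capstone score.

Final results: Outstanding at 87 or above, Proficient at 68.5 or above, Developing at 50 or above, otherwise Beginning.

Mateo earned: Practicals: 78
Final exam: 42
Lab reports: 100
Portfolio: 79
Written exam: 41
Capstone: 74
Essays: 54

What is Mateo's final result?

Developing

Practicals (78) > Capstone (74), so Capstone counts as 78.
Weighted total:
  Practicals 78 × 0.08 = 6.24
  Final exam 42 × 0.17 = 7.14
  Lab reports 100 × 0.13 = 13
  Portfolio 79 × 0.05 = 3.95
  Written exam 41 × 0.2 = 8.2
  Capstone 78 × 0.21 = 16.38
  Essays 54 × 0.16 = 8.64
Sum = 63.55
63.55 is ≥ 50 and < 68.5 → Developing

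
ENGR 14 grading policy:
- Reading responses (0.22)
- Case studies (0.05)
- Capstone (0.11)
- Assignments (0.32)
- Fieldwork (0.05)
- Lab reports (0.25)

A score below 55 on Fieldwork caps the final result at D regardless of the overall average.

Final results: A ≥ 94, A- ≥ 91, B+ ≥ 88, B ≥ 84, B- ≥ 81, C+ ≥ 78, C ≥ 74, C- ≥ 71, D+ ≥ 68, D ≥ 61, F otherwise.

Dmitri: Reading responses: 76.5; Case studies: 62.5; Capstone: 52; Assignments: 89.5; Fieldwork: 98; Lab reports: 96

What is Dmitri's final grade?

B-

Fieldwork score 98 ≥ 55: minimum met.
Weighted total:
  Reading responses 76.5 × 0.22 = 16.83
  Case studies 62.5 × 0.05 = 3.125
  Capstone 52 × 0.11 = 5.72
  Assignments 89.5 × 0.32 = 28.64
  Fieldwork 98 × 0.05 = 4.9
  Lab reports 96 × 0.25 = 24
Sum = 83.215
83.215 is ≥ 81 and < 84 → B-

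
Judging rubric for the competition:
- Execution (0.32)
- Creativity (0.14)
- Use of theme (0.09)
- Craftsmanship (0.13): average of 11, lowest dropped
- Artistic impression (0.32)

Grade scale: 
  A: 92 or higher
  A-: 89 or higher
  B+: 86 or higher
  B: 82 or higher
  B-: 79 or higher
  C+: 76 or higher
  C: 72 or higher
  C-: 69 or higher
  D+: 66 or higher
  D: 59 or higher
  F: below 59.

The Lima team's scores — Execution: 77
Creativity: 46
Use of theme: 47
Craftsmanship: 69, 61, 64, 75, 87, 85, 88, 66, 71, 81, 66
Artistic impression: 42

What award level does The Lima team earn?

Craftsmanship: drop 61 → average of remaining 10 = 752/10 = 75.2
Weighted total:
  Execution 77 × 0.32 = 24.64
  Creativity 46 × 0.14 = 6.44
  Use of theme 47 × 0.09 = 4.23
  Craftsmanship 75.2 × 0.13 = 9.776
  Artistic impression 42 × 0.32 = 13.44
Sum = 58.526
58.526 < 59 → F

F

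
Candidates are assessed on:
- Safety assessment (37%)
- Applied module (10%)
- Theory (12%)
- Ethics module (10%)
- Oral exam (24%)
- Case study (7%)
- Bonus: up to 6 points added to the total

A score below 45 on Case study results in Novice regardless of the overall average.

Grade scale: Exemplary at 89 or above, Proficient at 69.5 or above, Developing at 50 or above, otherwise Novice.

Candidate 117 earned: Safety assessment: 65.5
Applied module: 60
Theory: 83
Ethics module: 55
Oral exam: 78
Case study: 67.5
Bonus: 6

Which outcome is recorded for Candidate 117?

Proficient

Case study score 67.5 ≥ 45: minimum met.
Weighted total:
  Safety assessment 65.5 × 0.37 = 24.235
  Applied module 60 × 0.1 = 6
  Theory 83 × 0.12 = 9.96
  Ethics module 55 × 0.1 = 5.5
  Oral exam 78 × 0.24 = 18.72
  Case study 67.5 × 0.07 = 4.725
Sum = 69.14
Bonus: 69.14 + 6 = 75.14
75.14 is ≥ 69.5 and < 89 → Proficient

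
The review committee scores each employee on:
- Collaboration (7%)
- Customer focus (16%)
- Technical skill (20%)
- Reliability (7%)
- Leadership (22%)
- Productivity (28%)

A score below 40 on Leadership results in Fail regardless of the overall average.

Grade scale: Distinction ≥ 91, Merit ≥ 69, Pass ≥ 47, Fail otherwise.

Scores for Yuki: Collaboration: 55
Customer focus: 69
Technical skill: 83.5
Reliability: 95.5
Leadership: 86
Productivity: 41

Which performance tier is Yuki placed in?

Pass

Leadership score 86 ≥ 40: minimum met.
Weighted total:
  Collaboration 55 × 0.07 = 3.85
  Customer focus 69 × 0.16 = 11.04
  Technical skill 83.5 × 0.2 = 16.7
  Reliability 95.5 × 0.07 = 6.685
  Leadership 86 × 0.22 = 18.92
  Productivity 41 × 0.28 = 11.48
Sum = 68.675
68.675 is ≥ 47 and < 69 → Pass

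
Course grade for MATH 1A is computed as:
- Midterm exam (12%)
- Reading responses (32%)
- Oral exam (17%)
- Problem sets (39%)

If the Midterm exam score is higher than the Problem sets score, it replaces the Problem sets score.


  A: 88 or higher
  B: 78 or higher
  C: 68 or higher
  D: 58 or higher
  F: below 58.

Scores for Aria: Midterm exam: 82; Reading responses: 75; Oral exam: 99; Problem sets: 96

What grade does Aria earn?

Midterm exam (82) ≤ Problem sets (96), so Problem sets stays at 96.
Weighted total:
  Midterm exam 82 × 0.12 = 9.84
  Reading responses 75 × 0.32 = 24
  Oral exam 99 × 0.17 = 16.83
  Problem sets 96 × 0.39 = 37.44
Sum = 88.11
88.11 ≥ 88 → A

A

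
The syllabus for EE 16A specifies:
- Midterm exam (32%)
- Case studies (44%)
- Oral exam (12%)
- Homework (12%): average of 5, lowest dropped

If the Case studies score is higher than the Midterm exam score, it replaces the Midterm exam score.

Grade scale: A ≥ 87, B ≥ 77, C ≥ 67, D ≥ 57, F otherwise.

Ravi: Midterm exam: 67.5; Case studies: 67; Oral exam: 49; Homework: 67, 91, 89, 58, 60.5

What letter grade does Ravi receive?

D

Homework: drop 58 → average of remaining 4 = 307.5/4 = 76.875
Case studies (67) ≤ Midterm exam (67.5), so Midterm exam stays at 67.5.
Weighted total:
  Midterm exam 67.5 × 0.32 = 21.6
  Case studies 67 × 0.44 = 29.48
  Oral exam 49 × 0.12 = 5.88
  Homework 76.875 × 0.12 = 9.225
Sum = 66.185
66.185 is ≥ 57 and < 67 → D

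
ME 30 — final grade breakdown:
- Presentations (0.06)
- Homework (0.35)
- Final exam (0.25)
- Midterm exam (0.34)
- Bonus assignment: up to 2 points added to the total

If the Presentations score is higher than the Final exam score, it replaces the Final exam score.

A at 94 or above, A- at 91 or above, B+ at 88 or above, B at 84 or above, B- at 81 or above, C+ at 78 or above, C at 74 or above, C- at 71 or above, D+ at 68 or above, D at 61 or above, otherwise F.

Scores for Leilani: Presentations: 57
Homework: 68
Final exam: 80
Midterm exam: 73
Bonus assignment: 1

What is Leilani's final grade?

C-

Presentations (57) ≤ Final exam (80), so Final exam stays at 80.
Weighted total:
  Presentations 57 × 0.06 = 3.42
  Homework 68 × 0.35 = 23.8
  Final exam 80 × 0.25 = 20
  Midterm exam 73 × 0.34 = 24.82
Sum = 72.04
Bonus assignment: 72.04 + 1 = 73.04
73.04 is ≥ 71 and < 74 → C-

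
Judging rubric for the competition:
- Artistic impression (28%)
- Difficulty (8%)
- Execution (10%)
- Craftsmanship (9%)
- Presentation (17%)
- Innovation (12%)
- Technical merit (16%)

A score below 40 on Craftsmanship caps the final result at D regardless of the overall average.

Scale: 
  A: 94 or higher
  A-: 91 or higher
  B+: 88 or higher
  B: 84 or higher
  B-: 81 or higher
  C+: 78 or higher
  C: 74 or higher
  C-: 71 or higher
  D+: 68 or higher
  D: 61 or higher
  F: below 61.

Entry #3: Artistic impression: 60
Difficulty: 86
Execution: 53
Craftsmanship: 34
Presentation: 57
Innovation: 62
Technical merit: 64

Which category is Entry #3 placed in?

Craftsmanship score 34 < 40: minimum not met.
Weighted total:
  Artistic impression 60 × 0.28 = 16.8
  Difficulty 86 × 0.08 = 6.88
  Execution 53 × 0.1 = 5.3
  Craftsmanship 34 × 0.09 = 3.06
  Presentation 57 × 0.17 = 9.69
  Innovation 62 × 0.12 = 7.44
  Technical merit 64 × 0.16 = 10.24
Sum = 59.41
59.41 would be F; cap at D applies → F.

F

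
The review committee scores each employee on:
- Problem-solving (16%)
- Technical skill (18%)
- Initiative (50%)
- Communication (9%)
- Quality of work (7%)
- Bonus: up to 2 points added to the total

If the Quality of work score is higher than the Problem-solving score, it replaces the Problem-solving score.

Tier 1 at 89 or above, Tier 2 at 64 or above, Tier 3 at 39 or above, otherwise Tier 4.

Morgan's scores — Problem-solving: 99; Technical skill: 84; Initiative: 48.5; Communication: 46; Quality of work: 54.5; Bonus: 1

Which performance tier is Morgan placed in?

Quality of work (54.5) ≤ Problem-solving (99), so Problem-solving stays at 99.
Weighted total:
  Problem-solving 99 × 0.16 = 15.84
  Technical skill 84 × 0.18 = 15.12
  Initiative 48.5 × 0.5 = 24.25
  Communication 46 × 0.09 = 4.14
  Quality of work 54.5 × 0.07 = 3.815
Sum = 63.165
Bonus: 63.165 + 1 = 64.165
64.165 is ≥ 64 and < 89 → Tier 2

Tier 2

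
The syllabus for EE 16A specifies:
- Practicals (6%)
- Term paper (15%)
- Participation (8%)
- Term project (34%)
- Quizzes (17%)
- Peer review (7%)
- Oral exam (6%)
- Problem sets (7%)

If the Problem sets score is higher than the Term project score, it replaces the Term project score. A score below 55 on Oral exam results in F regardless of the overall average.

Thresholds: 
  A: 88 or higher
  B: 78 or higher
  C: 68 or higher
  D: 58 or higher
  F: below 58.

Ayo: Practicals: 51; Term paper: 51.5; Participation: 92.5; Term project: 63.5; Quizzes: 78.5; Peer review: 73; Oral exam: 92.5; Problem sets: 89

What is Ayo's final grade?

Problem sets (89) > Term project (63.5), so Term project counts as 89.
Oral exam score 92.5 ≥ 55: minimum met.
Weighted total:
  Practicals 51 × 0.06 = 3.06
  Term paper 51.5 × 0.15 = 7.725
  Participation 92.5 × 0.08 = 7.4
  Term project 89 × 0.34 = 30.26
  Quizzes 78.5 × 0.17 = 13.345
  Peer review 73 × 0.07 = 5.11
  Oral exam 92.5 × 0.06 = 5.55
  Problem sets 89 × 0.07 = 6.23
Sum = 78.68
78.68 is ≥ 78 and < 88 → B

B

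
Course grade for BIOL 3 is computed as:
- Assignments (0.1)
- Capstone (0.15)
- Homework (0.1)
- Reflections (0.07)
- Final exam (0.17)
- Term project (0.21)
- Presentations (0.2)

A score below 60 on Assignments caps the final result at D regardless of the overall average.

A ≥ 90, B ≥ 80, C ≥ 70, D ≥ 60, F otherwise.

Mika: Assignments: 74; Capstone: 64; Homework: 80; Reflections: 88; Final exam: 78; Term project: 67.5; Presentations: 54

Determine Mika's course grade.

D

Assignments score 74 ≥ 60: minimum met.
Weighted total:
  Assignments 74 × 0.1 = 7.4
  Capstone 64 × 0.15 = 9.6
  Homework 80 × 0.1 = 8
  Reflections 88 × 0.07 = 6.16
  Final exam 78 × 0.17 = 13.26
  Term project 67.5 × 0.21 = 14.175
  Presentations 54 × 0.2 = 10.8
Sum = 69.395
69.395 is ≥ 60 and < 70 → D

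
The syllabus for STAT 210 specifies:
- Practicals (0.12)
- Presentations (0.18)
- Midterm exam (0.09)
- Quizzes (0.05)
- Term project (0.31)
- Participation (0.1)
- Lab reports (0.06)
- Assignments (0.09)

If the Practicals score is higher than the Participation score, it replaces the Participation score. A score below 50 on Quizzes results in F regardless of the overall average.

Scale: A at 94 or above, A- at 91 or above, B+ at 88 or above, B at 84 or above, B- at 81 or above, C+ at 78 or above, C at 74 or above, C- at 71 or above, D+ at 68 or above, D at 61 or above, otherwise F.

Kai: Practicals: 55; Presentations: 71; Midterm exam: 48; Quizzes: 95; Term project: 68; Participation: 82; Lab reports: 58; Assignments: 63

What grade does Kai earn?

Practicals (55) ≤ Participation (82), so Participation stays at 82.
Quizzes score 95 ≥ 50: minimum met.
Weighted total:
  Practicals 55 × 0.12 = 6.6
  Presentations 71 × 0.18 = 12.78
  Midterm exam 48 × 0.09 = 4.32
  Quizzes 95 × 0.05 = 4.75
  Term project 68 × 0.31 = 21.08
  Participation 82 × 0.1 = 8.2
  Lab reports 58 × 0.06 = 3.48
  Assignments 63 × 0.09 = 5.67
Sum = 66.88
66.88 is ≥ 61 and < 68 → D

D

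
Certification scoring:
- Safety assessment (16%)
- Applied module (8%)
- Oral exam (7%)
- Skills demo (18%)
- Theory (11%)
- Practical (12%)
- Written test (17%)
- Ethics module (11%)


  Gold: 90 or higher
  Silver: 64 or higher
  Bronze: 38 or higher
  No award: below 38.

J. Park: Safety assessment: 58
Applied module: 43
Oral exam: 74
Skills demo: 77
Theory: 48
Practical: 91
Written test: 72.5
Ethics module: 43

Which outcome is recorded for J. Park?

Weighted total:
  Safety assessment 58 × 0.16 = 9.28
  Applied module 43 × 0.08 = 3.44
  Oral exam 74 × 0.07 = 5.18
  Skills demo 77 × 0.18 = 13.86
  Theory 48 × 0.11 = 5.28
  Practical 91 × 0.12 = 10.92
  Written test 72.5 × 0.17 = 12.325
  Ethics module 43 × 0.11 = 4.73
Sum = 65.015
65.015 is ≥ 64 and < 90 → Silver

Silver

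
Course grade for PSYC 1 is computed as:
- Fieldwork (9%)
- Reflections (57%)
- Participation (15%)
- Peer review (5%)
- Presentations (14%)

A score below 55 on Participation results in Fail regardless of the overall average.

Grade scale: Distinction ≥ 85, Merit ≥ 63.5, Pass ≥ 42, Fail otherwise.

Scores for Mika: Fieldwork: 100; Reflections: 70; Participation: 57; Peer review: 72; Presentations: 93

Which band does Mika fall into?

Participation score 57 ≥ 55: minimum met.
Weighted total:
  Fieldwork 100 × 0.09 = 9
  Reflections 70 × 0.57 = 39.9
  Participation 57 × 0.15 = 8.55
  Peer review 72 × 0.05 = 3.6
  Presentations 93 × 0.14 = 13.02
Sum = 74.07
74.07 is ≥ 63.5 and < 85 → Merit

Merit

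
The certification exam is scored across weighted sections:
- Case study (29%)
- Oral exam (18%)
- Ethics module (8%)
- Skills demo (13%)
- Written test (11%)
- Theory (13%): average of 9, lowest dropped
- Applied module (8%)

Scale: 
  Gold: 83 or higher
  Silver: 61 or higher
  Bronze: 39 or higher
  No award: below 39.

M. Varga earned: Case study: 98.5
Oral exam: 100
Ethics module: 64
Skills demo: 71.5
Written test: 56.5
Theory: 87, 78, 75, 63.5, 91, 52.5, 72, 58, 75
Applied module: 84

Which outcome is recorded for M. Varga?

Gold

Theory: drop 52.5 → average of remaining 8 = 599.5/8 = 74.9375
Weighted total:
  Case study 98.5 × 0.29 = 28.565
  Oral exam 100 × 0.18 = 18
  Ethics module 64 × 0.08 = 5.12
  Skills demo 71.5 × 0.13 = 9.295
  Written test 56.5 × 0.11 = 6.215
  Theory 74.9375 × 0.13 = 9.741875
  Applied module 84 × 0.08 = 6.72
Sum = 83.656875
83.656875 ≥ 83 → Gold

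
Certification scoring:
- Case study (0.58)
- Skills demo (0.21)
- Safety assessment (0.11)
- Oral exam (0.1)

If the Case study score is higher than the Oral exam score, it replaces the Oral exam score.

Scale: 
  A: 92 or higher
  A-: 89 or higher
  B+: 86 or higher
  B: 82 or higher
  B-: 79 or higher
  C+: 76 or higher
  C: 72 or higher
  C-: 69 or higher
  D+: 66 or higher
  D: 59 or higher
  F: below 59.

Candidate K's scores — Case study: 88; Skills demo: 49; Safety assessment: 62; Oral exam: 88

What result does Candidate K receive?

Case study (88) ≤ Oral exam (88), so Oral exam stays at 88.
Weighted total:
  Case study 88 × 0.58 = 51.04
  Skills demo 49 × 0.21 = 10.29
  Safety assessment 62 × 0.11 = 6.82
  Oral exam 88 × 0.1 = 8.8
Sum = 76.95
76.95 is ≥ 76 and < 79 → C+

C+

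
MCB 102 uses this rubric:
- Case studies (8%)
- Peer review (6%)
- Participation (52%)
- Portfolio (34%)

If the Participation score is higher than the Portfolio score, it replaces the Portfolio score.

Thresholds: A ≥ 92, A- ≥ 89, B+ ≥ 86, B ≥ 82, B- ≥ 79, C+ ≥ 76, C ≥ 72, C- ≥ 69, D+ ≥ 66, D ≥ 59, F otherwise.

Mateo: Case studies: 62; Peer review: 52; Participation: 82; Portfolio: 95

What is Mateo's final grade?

B

Participation (82) ≤ Portfolio (95), so Portfolio stays at 95.
Weighted total:
  Case studies 62 × 0.08 = 4.96
  Peer review 52 × 0.06 = 3.12
  Participation 82 × 0.52 = 42.64
  Portfolio 95 × 0.34 = 32.3
Sum = 83.02
83.02 is ≥ 82 and < 86 → B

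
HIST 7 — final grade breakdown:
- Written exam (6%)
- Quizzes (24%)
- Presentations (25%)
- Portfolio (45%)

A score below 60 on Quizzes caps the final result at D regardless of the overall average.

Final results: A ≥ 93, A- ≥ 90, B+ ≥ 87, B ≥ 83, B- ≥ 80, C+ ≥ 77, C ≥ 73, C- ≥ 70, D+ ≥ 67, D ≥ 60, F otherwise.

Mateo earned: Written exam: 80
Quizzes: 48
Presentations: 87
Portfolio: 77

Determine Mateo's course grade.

Quizzes score 48 < 60: minimum not met.
Weighted total:
  Written exam 80 × 0.06 = 4.8
  Quizzes 48 × 0.24 = 11.52
  Presentations 87 × 0.25 = 21.75
  Portfolio 77 × 0.45 = 34.65
Sum = 72.72
72.72 would be C-; cap at D applies → D.

D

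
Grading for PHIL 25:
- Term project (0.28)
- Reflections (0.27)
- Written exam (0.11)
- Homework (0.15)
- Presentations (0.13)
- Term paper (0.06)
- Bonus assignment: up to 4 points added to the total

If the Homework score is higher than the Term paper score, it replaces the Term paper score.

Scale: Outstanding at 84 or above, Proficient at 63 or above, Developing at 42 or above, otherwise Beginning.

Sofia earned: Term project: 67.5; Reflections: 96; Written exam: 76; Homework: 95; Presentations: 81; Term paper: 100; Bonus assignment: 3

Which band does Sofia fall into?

Outstanding

Homework (95) ≤ Term paper (100), so Term paper stays at 100.
Weighted total:
  Term project 67.5 × 0.28 = 18.9
  Reflections 96 × 0.27 = 25.92
  Written exam 76 × 0.11 = 8.36
  Homework 95 × 0.15 = 14.25
  Presentations 81 × 0.13 = 10.53
  Term paper 100 × 0.06 = 6
Sum = 83.96
Bonus assignment: 83.96 + 3 = 86.96
86.96 ≥ 84 → Outstanding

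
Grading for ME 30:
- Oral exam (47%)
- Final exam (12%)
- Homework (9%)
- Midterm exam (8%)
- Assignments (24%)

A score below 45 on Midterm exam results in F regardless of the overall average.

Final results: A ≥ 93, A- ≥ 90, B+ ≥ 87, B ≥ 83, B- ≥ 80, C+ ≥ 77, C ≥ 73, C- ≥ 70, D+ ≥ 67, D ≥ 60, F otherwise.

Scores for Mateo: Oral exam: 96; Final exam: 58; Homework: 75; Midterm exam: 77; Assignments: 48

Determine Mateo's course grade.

Midterm exam score 77 ≥ 45: minimum met.
Weighted total:
  Oral exam 96 × 0.47 = 45.12
  Final exam 58 × 0.12 = 6.96
  Homework 75 × 0.09 = 6.75
  Midterm exam 77 × 0.08 = 6.16
  Assignments 48 × 0.24 = 11.52
Sum = 76.51
76.51 is ≥ 73 and < 77 → C

C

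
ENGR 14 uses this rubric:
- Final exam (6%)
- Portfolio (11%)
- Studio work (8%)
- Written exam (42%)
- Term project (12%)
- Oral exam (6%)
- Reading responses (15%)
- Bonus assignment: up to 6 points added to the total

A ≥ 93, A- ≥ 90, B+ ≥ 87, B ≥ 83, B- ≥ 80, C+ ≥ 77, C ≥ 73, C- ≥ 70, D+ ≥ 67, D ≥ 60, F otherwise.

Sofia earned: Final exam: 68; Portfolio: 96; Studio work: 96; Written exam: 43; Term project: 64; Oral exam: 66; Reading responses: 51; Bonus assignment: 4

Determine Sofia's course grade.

D

Weighted total:
  Final exam 68 × 0.06 = 4.08
  Portfolio 96 × 0.11 = 10.56
  Studio work 96 × 0.08 = 7.68
  Written exam 43 × 0.42 = 18.06
  Term project 64 × 0.12 = 7.68
  Oral exam 66 × 0.06 = 3.96
  Reading responses 51 × 0.15 = 7.65
Sum = 59.67
Bonus assignment: 59.67 + 4 = 63.67
63.67 is ≥ 60 and < 67 → D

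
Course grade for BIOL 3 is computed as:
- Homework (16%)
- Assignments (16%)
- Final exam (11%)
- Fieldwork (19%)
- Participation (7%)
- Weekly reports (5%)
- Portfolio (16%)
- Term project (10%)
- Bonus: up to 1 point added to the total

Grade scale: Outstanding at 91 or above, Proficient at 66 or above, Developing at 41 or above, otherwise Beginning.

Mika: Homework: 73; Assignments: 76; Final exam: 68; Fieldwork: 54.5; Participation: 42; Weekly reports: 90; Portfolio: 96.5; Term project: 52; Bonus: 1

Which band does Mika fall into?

Proficient

Weighted total:
  Homework 73 × 0.16 = 11.68
  Assignments 76 × 0.16 = 12.16
  Final exam 68 × 0.11 = 7.48
  Fieldwork 54.5 × 0.19 = 10.355
  Participation 42 × 0.07 = 2.94
  Weekly reports 90 × 0.05 = 4.5
  Portfolio 96.5 × 0.16 = 15.44
  Term project 52 × 0.1 = 5.2
Sum = 69.755
Bonus: 69.755 + 1 = 70.755
70.755 is ≥ 66 and < 91 → Proficient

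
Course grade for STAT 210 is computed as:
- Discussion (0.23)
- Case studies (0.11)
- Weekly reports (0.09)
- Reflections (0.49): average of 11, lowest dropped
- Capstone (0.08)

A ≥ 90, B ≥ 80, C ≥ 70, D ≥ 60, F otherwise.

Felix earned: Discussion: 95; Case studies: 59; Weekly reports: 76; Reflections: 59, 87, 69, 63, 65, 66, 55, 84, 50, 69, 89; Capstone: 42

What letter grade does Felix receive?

C

Reflections: drop 50 → average of remaining 10 = 706/10 = 70.6
Weighted total:
  Discussion 95 × 0.23 = 21.85
  Case studies 59 × 0.11 = 6.49
  Weekly reports 76 × 0.09 = 6.84
  Reflections 70.6 × 0.49 = 34.594
  Capstone 42 × 0.08 = 3.36
Sum = 73.134
73.134 is ≥ 70 and < 80 → C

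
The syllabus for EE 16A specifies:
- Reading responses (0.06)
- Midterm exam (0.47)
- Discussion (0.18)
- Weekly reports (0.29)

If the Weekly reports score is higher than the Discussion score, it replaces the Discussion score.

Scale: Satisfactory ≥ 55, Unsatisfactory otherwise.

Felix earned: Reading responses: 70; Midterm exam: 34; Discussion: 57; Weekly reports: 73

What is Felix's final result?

Weekly reports (73) > Discussion (57), so Discussion counts as 73.
Weighted total:
  Reading responses 70 × 0.06 = 4.2
  Midterm exam 34 × 0.47 = 15.98
  Discussion 73 × 0.18 = 13.14
  Weekly reports 73 × 0.29 = 21.17
Sum = 54.49
54.49 < 55 → Unsatisfactory

Unsatisfactory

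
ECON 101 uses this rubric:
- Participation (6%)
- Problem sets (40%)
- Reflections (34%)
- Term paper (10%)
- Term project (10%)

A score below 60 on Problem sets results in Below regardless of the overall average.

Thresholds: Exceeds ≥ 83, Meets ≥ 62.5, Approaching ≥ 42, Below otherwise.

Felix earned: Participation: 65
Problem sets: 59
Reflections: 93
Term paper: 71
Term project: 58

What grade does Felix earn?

Problem sets score 59 < 60: minimum not met.
Weighted total:
  Participation 65 × 0.06 = 3.9
  Problem sets 59 × 0.4 = 23.6
  Reflections 93 × 0.34 = 31.62
  Term paper 71 × 0.1 = 7.1
  Term project 58 × 0.1 = 5.8
Sum = 72.02
Because the Problem sets minimum was not met, the result is Below.

Below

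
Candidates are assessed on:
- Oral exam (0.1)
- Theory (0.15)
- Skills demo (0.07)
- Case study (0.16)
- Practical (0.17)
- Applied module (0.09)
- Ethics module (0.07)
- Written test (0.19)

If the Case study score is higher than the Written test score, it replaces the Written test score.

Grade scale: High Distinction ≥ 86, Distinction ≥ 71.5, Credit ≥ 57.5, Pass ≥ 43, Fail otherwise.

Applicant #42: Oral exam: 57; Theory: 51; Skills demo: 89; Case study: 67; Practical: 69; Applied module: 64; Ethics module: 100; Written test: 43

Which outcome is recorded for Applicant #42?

Case study (67) > Written test (43), so Written test counts as 67.
Weighted total:
  Oral exam 57 × 0.1 = 5.7
  Theory 51 × 0.15 = 7.65
  Skills demo 89 × 0.07 = 6.23
  Case study 67 × 0.16 = 10.72
  Practical 69 × 0.17 = 11.73
  Applied module 64 × 0.09 = 5.76
  Ethics module 100 × 0.07 = 7
  Written test 67 × 0.19 = 12.73
Sum = 67.52
67.52 is ≥ 57.5 and < 71.5 → Credit

Credit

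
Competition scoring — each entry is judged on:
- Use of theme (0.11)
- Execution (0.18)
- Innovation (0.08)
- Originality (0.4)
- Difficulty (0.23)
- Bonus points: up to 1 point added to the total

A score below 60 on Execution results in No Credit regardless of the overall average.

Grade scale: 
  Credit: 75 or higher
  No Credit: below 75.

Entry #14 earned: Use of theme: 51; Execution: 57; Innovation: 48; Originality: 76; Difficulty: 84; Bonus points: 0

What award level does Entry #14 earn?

Execution score 57 < 60: minimum not met.
Weighted total:
  Use of theme 51 × 0.11 = 5.61
  Execution 57 × 0.18 = 10.26
  Innovation 48 × 0.08 = 3.84
  Originality 76 × 0.4 = 30.4
  Difficulty 84 × 0.23 = 19.32
Sum = 69.43
Bonus points: 69.43 + 0 = 69.43
Because the Execution minimum was not met, the result is No Credit.

No Credit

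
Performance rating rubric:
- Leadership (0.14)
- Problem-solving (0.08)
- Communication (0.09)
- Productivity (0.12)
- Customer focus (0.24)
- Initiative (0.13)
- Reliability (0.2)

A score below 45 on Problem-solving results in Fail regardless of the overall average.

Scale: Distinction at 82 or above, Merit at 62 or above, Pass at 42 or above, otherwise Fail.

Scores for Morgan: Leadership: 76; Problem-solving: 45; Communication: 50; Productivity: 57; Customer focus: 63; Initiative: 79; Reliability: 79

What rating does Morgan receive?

Merit

Problem-solving score 45 ≥ 45: minimum met.
Weighted total:
  Leadership 76 × 0.14 = 10.64
  Problem-solving 45 × 0.08 = 3.6
  Communication 50 × 0.09 = 4.5
  Productivity 57 × 0.12 = 6.84
  Customer focus 63 × 0.24 = 15.12
  Initiative 79 × 0.13 = 10.27
  Reliability 79 × 0.2 = 15.8
Sum = 66.77
66.77 is ≥ 62 and < 82 → Merit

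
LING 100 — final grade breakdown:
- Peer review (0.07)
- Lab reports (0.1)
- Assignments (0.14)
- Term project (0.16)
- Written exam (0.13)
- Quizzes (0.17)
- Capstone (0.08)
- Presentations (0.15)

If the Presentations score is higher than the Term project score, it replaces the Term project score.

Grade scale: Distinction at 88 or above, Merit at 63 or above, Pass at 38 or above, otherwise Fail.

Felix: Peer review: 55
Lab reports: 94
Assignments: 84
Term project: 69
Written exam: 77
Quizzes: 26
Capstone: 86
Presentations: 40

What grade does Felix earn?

Merit

Presentations (40) ≤ Term project (69), so Term project stays at 69.
Weighted total:
  Peer review 55 × 0.07 = 3.85
  Lab reports 94 × 0.1 = 9.4
  Assignments 84 × 0.14 = 11.76
  Term project 69 × 0.16 = 11.04
  Written exam 77 × 0.13 = 10.01
  Quizzes 26 × 0.17 = 4.42
  Capstone 86 × 0.08 = 6.88
  Presentations 40 × 0.15 = 6
Sum = 63.36
63.36 is ≥ 63 and < 88 → Merit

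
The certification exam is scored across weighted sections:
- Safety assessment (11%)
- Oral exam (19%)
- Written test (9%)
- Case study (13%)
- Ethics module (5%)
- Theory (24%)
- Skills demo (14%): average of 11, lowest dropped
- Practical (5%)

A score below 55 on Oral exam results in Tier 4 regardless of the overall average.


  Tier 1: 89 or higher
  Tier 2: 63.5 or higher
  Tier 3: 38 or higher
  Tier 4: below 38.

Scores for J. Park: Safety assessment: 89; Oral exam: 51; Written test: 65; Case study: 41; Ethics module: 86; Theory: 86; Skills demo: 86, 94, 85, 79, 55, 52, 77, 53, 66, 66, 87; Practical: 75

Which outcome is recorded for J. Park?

Skills demo: drop 52 → average of remaining 10 = 748/10 = 74.8
Oral exam score 51 < 55: minimum not met.
Weighted total:
  Safety assessment 89 × 0.11 = 9.79
  Oral exam 51 × 0.19 = 9.69
  Written test 65 × 0.09 = 5.85
  Case study 41 × 0.13 = 5.33
  Ethics module 86 × 0.05 = 4.3
  Theory 86 × 0.24 = 20.64
  Skills demo 74.8 × 0.14 = 10.472
  Practical 75 × 0.05 = 3.75
Sum = 69.822
Because the Oral exam minimum was not met, the result is Tier 4.

Tier 4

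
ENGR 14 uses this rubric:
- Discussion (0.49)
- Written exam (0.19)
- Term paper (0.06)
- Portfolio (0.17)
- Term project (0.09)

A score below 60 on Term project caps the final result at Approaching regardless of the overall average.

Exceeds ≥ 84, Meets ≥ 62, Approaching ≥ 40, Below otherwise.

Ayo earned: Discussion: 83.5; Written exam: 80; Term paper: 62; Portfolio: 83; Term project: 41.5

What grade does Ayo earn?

Term project score 41.5 < 60: minimum not met.
Weighted total:
  Discussion 83.5 × 0.49 = 40.915
  Written exam 80 × 0.19 = 15.2
  Term paper 62 × 0.06 = 3.72
  Portfolio 83 × 0.17 = 14.11
  Term project 41.5 × 0.09 = 3.735
Sum = 77.68
77.68 would be Meets; cap at Approaching applies → Approaching.

Approaching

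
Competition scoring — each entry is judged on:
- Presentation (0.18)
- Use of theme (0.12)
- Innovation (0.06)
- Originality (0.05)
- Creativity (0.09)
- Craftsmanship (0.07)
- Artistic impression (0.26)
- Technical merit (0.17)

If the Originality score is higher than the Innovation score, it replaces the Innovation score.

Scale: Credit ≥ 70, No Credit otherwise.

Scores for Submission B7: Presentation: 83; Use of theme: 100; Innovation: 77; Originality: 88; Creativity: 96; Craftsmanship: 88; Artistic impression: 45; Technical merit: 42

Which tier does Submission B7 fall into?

Originality (88) > Innovation (77), so Innovation counts as 88.
Weighted total:
  Presentation 83 × 0.18 = 14.94
  Use of theme 100 × 0.12 = 12
  Innovation 88 × 0.06 = 5.28
  Originality 88 × 0.05 = 4.4
  Creativity 96 × 0.09 = 8.64
  Craftsmanship 88 × 0.07 = 6.16
  Artistic impression 45 × 0.26 = 11.7
  Technical merit 42 × 0.17 = 7.14
Sum = 70.26
70.26 ≥ 70 → Credit

Credit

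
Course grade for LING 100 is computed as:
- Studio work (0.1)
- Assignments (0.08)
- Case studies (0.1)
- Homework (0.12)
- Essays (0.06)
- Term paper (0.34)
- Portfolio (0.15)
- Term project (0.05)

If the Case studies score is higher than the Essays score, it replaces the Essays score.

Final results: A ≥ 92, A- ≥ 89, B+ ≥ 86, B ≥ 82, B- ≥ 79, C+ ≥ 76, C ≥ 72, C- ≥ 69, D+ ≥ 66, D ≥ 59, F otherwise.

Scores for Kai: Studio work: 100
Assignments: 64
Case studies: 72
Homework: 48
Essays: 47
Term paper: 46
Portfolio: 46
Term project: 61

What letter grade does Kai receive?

Case studies (72) > Essays (47), so Essays counts as 72.
Weighted total:
  Studio work 100 × 0.1 = 10
  Assignments 64 × 0.08 = 5.12
  Case studies 72 × 0.1 = 7.2
  Homework 48 × 0.12 = 5.76
  Essays 72 × 0.06 = 4.32
  Term paper 46 × 0.34 = 15.64
  Portfolio 46 × 0.15 = 6.9
  Term project 61 × 0.05 = 3.05
Sum = 57.99
57.99 < 59 → F

F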